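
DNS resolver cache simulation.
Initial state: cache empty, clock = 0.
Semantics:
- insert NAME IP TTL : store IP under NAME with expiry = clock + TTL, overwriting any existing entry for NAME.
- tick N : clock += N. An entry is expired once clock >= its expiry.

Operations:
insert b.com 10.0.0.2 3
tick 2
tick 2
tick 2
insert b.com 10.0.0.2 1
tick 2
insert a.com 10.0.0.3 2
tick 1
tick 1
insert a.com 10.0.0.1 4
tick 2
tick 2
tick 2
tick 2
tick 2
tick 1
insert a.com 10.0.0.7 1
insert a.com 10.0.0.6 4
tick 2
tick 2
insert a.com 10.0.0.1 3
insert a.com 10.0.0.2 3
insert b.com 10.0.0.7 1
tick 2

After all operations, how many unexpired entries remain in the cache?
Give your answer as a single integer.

Op 1: insert b.com -> 10.0.0.2 (expiry=0+3=3). clock=0
Op 2: tick 2 -> clock=2.
Op 3: tick 2 -> clock=4. purged={b.com}
Op 4: tick 2 -> clock=6.
Op 5: insert b.com -> 10.0.0.2 (expiry=6+1=7). clock=6
Op 6: tick 2 -> clock=8. purged={b.com}
Op 7: insert a.com -> 10.0.0.3 (expiry=8+2=10). clock=8
Op 8: tick 1 -> clock=9.
Op 9: tick 1 -> clock=10. purged={a.com}
Op 10: insert a.com -> 10.0.0.1 (expiry=10+4=14). clock=10
Op 11: tick 2 -> clock=12.
Op 12: tick 2 -> clock=14. purged={a.com}
Op 13: tick 2 -> clock=16.
Op 14: tick 2 -> clock=18.
Op 15: tick 2 -> clock=20.
Op 16: tick 1 -> clock=21.
Op 17: insert a.com -> 10.0.0.7 (expiry=21+1=22). clock=21
Op 18: insert a.com -> 10.0.0.6 (expiry=21+4=25). clock=21
Op 19: tick 2 -> clock=23.
Op 20: tick 2 -> clock=25. purged={a.com}
Op 21: insert a.com -> 10.0.0.1 (expiry=25+3=28). clock=25
Op 22: insert a.com -> 10.0.0.2 (expiry=25+3=28). clock=25
Op 23: insert b.com -> 10.0.0.7 (expiry=25+1=26). clock=25
Op 24: tick 2 -> clock=27. purged={b.com}
Final cache (unexpired): {a.com} -> size=1

Answer: 1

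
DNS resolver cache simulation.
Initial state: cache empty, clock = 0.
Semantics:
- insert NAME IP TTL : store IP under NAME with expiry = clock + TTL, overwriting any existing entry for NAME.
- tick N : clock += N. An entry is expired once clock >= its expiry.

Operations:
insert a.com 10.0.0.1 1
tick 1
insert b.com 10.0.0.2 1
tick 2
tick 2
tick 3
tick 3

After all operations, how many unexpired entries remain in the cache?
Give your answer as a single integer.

Op 1: insert a.com -> 10.0.0.1 (expiry=0+1=1). clock=0
Op 2: tick 1 -> clock=1. purged={a.com}
Op 3: insert b.com -> 10.0.0.2 (expiry=1+1=2). clock=1
Op 4: tick 2 -> clock=3. purged={b.com}
Op 5: tick 2 -> clock=5.
Op 6: tick 3 -> clock=8.
Op 7: tick 3 -> clock=11.
Final cache (unexpired): {} -> size=0

Answer: 0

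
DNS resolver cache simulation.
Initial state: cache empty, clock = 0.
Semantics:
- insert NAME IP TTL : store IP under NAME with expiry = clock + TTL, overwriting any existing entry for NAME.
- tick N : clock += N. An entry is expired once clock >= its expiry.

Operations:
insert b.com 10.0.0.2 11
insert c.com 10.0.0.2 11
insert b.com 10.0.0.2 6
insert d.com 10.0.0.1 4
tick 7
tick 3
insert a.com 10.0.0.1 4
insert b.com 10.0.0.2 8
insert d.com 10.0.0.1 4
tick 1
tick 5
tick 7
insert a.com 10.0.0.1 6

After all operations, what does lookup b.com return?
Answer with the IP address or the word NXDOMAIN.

Op 1: insert b.com -> 10.0.0.2 (expiry=0+11=11). clock=0
Op 2: insert c.com -> 10.0.0.2 (expiry=0+11=11). clock=0
Op 3: insert b.com -> 10.0.0.2 (expiry=0+6=6). clock=0
Op 4: insert d.com -> 10.0.0.1 (expiry=0+4=4). clock=0
Op 5: tick 7 -> clock=7. purged={b.com,d.com}
Op 6: tick 3 -> clock=10.
Op 7: insert a.com -> 10.0.0.1 (expiry=10+4=14). clock=10
Op 8: insert b.com -> 10.0.0.2 (expiry=10+8=18). clock=10
Op 9: insert d.com -> 10.0.0.1 (expiry=10+4=14). clock=10
Op 10: tick 1 -> clock=11. purged={c.com}
Op 11: tick 5 -> clock=16. purged={a.com,d.com}
Op 12: tick 7 -> clock=23. purged={b.com}
Op 13: insert a.com -> 10.0.0.1 (expiry=23+6=29). clock=23
lookup b.com: not in cache (expired or never inserted)

Answer: NXDOMAIN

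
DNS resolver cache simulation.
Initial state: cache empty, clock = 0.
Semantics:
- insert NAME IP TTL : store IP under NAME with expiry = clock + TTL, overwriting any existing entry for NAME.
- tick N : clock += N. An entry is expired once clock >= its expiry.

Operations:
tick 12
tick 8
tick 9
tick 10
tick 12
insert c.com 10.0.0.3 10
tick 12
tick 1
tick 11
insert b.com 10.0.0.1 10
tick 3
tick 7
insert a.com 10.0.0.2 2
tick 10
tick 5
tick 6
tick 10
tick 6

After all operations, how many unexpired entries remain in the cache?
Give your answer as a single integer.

Op 1: tick 12 -> clock=12.
Op 2: tick 8 -> clock=20.
Op 3: tick 9 -> clock=29.
Op 4: tick 10 -> clock=39.
Op 5: tick 12 -> clock=51.
Op 6: insert c.com -> 10.0.0.3 (expiry=51+10=61). clock=51
Op 7: tick 12 -> clock=63. purged={c.com}
Op 8: tick 1 -> clock=64.
Op 9: tick 11 -> clock=75.
Op 10: insert b.com -> 10.0.0.1 (expiry=75+10=85). clock=75
Op 11: tick 3 -> clock=78.
Op 12: tick 7 -> clock=85. purged={b.com}
Op 13: insert a.com -> 10.0.0.2 (expiry=85+2=87). clock=85
Op 14: tick 10 -> clock=95. purged={a.com}
Op 15: tick 5 -> clock=100.
Op 16: tick 6 -> clock=106.
Op 17: tick 10 -> clock=116.
Op 18: tick 6 -> clock=122.
Final cache (unexpired): {} -> size=0

Answer: 0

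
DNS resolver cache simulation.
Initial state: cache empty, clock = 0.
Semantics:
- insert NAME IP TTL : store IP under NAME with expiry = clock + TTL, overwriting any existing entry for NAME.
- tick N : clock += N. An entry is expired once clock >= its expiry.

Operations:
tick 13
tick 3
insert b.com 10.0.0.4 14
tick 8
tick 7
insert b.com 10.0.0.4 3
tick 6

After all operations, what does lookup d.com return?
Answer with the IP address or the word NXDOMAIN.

Op 1: tick 13 -> clock=13.
Op 2: tick 3 -> clock=16.
Op 3: insert b.com -> 10.0.0.4 (expiry=16+14=30). clock=16
Op 4: tick 8 -> clock=24.
Op 5: tick 7 -> clock=31. purged={b.com}
Op 6: insert b.com -> 10.0.0.4 (expiry=31+3=34). clock=31
Op 7: tick 6 -> clock=37. purged={b.com}
lookup d.com: not in cache (expired or never inserted)

Answer: NXDOMAIN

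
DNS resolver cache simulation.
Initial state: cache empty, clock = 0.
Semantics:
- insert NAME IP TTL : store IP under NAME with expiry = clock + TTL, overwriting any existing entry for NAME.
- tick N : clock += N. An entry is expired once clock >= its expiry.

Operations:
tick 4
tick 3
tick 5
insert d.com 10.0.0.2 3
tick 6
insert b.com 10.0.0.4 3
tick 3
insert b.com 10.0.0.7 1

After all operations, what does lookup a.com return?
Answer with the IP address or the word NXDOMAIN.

Op 1: tick 4 -> clock=4.
Op 2: tick 3 -> clock=7.
Op 3: tick 5 -> clock=12.
Op 4: insert d.com -> 10.0.0.2 (expiry=12+3=15). clock=12
Op 5: tick 6 -> clock=18. purged={d.com}
Op 6: insert b.com -> 10.0.0.4 (expiry=18+3=21). clock=18
Op 7: tick 3 -> clock=21. purged={b.com}
Op 8: insert b.com -> 10.0.0.7 (expiry=21+1=22). clock=21
lookup a.com: not in cache (expired or never inserted)

Answer: NXDOMAIN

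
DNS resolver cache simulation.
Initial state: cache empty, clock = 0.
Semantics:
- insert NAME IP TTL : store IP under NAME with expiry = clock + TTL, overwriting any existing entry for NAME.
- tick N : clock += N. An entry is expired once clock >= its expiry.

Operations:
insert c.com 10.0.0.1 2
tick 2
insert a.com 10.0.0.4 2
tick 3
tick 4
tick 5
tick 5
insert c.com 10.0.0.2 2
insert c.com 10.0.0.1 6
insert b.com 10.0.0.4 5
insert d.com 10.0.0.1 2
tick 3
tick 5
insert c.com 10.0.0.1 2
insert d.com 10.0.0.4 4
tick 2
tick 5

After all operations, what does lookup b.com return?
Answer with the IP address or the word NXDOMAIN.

Op 1: insert c.com -> 10.0.0.1 (expiry=0+2=2). clock=0
Op 2: tick 2 -> clock=2. purged={c.com}
Op 3: insert a.com -> 10.0.0.4 (expiry=2+2=4). clock=2
Op 4: tick 3 -> clock=5. purged={a.com}
Op 5: tick 4 -> clock=9.
Op 6: tick 5 -> clock=14.
Op 7: tick 5 -> clock=19.
Op 8: insert c.com -> 10.0.0.2 (expiry=19+2=21). clock=19
Op 9: insert c.com -> 10.0.0.1 (expiry=19+6=25). clock=19
Op 10: insert b.com -> 10.0.0.4 (expiry=19+5=24). clock=19
Op 11: insert d.com -> 10.0.0.1 (expiry=19+2=21). clock=19
Op 12: tick 3 -> clock=22. purged={d.com}
Op 13: tick 5 -> clock=27. purged={b.com,c.com}
Op 14: insert c.com -> 10.0.0.1 (expiry=27+2=29). clock=27
Op 15: insert d.com -> 10.0.0.4 (expiry=27+4=31). clock=27
Op 16: tick 2 -> clock=29. purged={c.com}
Op 17: tick 5 -> clock=34. purged={d.com}
lookup b.com: not in cache (expired or never inserted)

Answer: NXDOMAIN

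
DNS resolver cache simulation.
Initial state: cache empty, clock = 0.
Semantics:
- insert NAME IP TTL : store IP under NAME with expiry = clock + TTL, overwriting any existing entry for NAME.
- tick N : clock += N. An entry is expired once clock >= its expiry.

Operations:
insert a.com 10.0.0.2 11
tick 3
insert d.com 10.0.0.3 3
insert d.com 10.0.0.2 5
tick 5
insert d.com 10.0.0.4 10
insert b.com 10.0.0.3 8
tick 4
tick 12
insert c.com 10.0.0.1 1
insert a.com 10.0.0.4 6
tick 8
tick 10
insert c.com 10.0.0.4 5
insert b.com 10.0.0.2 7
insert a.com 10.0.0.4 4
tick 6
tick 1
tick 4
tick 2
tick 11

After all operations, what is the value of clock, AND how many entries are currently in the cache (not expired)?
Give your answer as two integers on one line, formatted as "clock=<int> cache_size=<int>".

Op 1: insert a.com -> 10.0.0.2 (expiry=0+11=11). clock=0
Op 2: tick 3 -> clock=3.
Op 3: insert d.com -> 10.0.0.3 (expiry=3+3=6). clock=3
Op 4: insert d.com -> 10.0.0.2 (expiry=3+5=8). clock=3
Op 5: tick 5 -> clock=8. purged={d.com}
Op 6: insert d.com -> 10.0.0.4 (expiry=8+10=18). clock=8
Op 7: insert b.com -> 10.0.0.3 (expiry=8+8=16). clock=8
Op 8: tick 4 -> clock=12. purged={a.com}
Op 9: tick 12 -> clock=24. purged={b.com,d.com}
Op 10: insert c.com -> 10.0.0.1 (expiry=24+1=25). clock=24
Op 11: insert a.com -> 10.0.0.4 (expiry=24+6=30). clock=24
Op 12: tick 8 -> clock=32. purged={a.com,c.com}
Op 13: tick 10 -> clock=42.
Op 14: insert c.com -> 10.0.0.4 (expiry=42+5=47). clock=42
Op 15: insert b.com -> 10.0.0.2 (expiry=42+7=49). clock=42
Op 16: insert a.com -> 10.0.0.4 (expiry=42+4=46). clock=42
Op 17: tick 6 -> clock=48. purged={a.com,c.com}
Op 18: tick 1 -> clock=49. purged={b.com}
Op 19: tick 4 -> clock=53.
Op 20: tick 2 -> clock=55.
Op 21: tick 11 -> clock=66.
Final clock = 66
Final cache (unexpired): {} -> size=0

Answer: clock=66 cache_size=0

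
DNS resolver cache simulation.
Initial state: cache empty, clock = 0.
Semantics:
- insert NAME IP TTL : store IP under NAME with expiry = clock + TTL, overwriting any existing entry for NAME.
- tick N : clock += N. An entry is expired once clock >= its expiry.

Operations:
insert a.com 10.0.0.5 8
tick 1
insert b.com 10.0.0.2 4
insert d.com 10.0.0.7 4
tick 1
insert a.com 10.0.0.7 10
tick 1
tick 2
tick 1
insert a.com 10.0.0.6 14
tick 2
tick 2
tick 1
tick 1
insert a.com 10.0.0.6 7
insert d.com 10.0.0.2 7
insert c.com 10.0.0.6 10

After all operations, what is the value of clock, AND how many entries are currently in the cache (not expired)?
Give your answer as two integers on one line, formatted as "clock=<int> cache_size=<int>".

Answer: clock=12 cache_size=3

Derivation:
Op 1: insert a.com -> 10.0.0.5 (expiry=0+8=8). clock=0
Op 2: tick 1 -> clock=1.
Op 3: insert b.com -> 10.0.0.2 (expiry=1+4=5). clock=1
Op 4: insert d.com -> 10.0.0.7 (expiry=1+4=5). clock=1
Op 5: tick 1 -> clock=2.
Op 6: insert a.com -> 10.0.0.7 (expiry=2+10=12). clock=2
Op 7: tick 1 -> clock=3.
Op 8: tick 2 -> clock=5. purged={b.com,d.com}
Op 9: tick 1 -> clock=6.
Op 10: insert a.com -> 10.0.0.6 (expiry=6+14=20). clock=6
Op 11: tick 2 -> clock=8.
Op 12: tick 2 -> clock=10.
Op 13: tick 1 -> clock=11.
Op 14: tick 1 -> clock=12.
Op 15: insert a.com -> 10.0.0.6 (expiry=12+7=19). clock=12
Op 16: insert d.com -> 10.0.0.2 (expiry=12+7=19). clock=12
Op 17: insert c.com -> 10.0.0.6 (expiry=12+10=22). clock=12
Final clock = 12
Final cache (unexpired): {a.com,c.com,d.com} -> size=3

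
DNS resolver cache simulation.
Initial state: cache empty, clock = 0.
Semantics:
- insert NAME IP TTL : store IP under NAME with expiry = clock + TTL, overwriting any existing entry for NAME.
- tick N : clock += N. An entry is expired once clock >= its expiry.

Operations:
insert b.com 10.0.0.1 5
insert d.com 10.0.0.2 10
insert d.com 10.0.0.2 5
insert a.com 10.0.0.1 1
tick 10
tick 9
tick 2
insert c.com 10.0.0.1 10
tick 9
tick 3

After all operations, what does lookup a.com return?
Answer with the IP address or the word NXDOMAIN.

Answer: NXDOMAIN

Derivation:
Op 1: insert b.com -> 10.0.0.1 (expiry=0+5=5). clock=0
Op 2: insert d.com -> 10.0.0.2 (expiry=0+10=10). clock=0
Op 3: insert d.com -> 10.0.0.2 (expiry=0+5=5). clock=0
Op 4: insert a.com -> 10.0.0.1 (expiry=0+1=1). clock=0
Op 5: tick 10 -> clock=10. purged={a.com,b.com,d.com}
Op 6: tick 9 -> clock=19.
Op 7: tick 2 -> clock=21.
Op 8: insert c.com -> 10.0.0.1 (expiry=21+10=31). clock=21
Op 9: tick 9 -> clock=30.
Op 10: tick 3 -> clock=33. purged={c.com}
lookup a.com: not in cache (expired or never inserted)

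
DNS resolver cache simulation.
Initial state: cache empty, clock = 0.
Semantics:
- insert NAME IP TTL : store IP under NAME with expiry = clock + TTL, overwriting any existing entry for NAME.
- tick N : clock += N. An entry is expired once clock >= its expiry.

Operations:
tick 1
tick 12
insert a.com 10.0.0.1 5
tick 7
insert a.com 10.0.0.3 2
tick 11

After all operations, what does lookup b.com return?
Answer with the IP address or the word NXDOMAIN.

Op 1: tick 1 -> clock=1.
Op 2: tick 12 -> clock=13.
Op 3: insert a.com -> 10.0.0.1 (expiry=13+5=18). clock=13
Op 4: tick 7 -> clock=20. purged={a.com}
Op 5: insert a.com -> 10.0.0.3 (expiry=20+2=22). clock=20
Op 6: tick 11 -> clock=31. purged={a.com}
lookup b.com: not in cache (expired or never inserted)

Answer: NXDOMAIN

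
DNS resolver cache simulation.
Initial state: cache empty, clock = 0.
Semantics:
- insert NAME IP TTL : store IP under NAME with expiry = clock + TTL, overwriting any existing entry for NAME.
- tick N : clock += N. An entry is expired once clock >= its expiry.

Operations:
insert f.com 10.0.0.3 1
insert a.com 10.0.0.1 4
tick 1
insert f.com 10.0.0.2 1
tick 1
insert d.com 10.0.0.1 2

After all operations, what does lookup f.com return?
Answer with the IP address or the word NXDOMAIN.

Answer: NXDOMAIN

Derivation:
Op 1: insert f.com -> 10.0.0.3 (expiry=0+1=1). clock=0
Op 2: insert a.com -> 10.0.0.1 (expiry=0+4=4). clock=0
Op 3: tick 1 -> clock=1. purged={f.com}
Op 4: insert f.com -> 10.0.0.2 (expiry=1+1=2). clock=1
Op 5: tick 1 -> clock=2. purged={f.com}
Op 6: insert d.com -> 10.0.0.1 (expiry=2+2=4). clock=2
lookup f.com: not in cache (expired or never inserted)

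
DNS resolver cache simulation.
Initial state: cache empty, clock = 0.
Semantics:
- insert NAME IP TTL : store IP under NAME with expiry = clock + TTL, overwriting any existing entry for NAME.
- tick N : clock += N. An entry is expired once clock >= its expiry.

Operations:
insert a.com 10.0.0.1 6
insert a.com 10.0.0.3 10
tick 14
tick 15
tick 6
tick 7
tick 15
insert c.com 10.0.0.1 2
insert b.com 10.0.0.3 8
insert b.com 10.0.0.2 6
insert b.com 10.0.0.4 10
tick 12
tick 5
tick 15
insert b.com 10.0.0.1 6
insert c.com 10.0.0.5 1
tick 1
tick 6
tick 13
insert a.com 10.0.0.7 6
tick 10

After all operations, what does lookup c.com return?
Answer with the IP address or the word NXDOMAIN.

Answer: NXDOMAIN

Derivation:
Op 1: insert a.com -> 10.0.0.1 (expiry=0+6=6). clock=0
Op 2: insert a.com -> 10.0.0.3 (expiry=0+10=10). clock=0
Op 3: tick 14 -> clock=14. purged={a.com}
Op 4: tick 15 -> clock=29.
Op 5: tick 6 -> clock=35.
Op 6: tick 7 -> clock=42.
Op 7: tick 15 -> clock=57.
Op 8: insert c.com -> 10.0.0.1 (expiry=57+2=59). clock=57
Op 9: insert b.com -> 10.0.0.3 (expiry=57+8=65). clock=57
Op 10: insert b.com -> 10.0.0.2 (expiry=57+6=63). clock=57
Op 11: insert b.com -> 10.0.0.4 (expiry=57+10=67). clock=57
Op 12: tick 12 -> clock=69. purged={b.com,c.com}
Op 13: tick 5 -> clock=74.
Op 14: tick 15 -> clock=89.
Op 15: insert b.com -> 10.0.0.1 (expiry=89+6=95). clock=89
Op 16: insert c.com -> 10.0.0.5 (expiry=89+1=90). clock=89
Op 17: tick 1 -> clock=90. purged={c.com}
Op 18: tick 6 -> clock=96. purged={b.com}
Op 19: tick 13 -> clock=109.
Op 20: insert a.com -> 10.0.0.7 (expiry=109+6=115). clock=109
Op 21: tick 10 -> clock=119. purged={a.com}
lookup c.com: not in cache (expired or never inserted)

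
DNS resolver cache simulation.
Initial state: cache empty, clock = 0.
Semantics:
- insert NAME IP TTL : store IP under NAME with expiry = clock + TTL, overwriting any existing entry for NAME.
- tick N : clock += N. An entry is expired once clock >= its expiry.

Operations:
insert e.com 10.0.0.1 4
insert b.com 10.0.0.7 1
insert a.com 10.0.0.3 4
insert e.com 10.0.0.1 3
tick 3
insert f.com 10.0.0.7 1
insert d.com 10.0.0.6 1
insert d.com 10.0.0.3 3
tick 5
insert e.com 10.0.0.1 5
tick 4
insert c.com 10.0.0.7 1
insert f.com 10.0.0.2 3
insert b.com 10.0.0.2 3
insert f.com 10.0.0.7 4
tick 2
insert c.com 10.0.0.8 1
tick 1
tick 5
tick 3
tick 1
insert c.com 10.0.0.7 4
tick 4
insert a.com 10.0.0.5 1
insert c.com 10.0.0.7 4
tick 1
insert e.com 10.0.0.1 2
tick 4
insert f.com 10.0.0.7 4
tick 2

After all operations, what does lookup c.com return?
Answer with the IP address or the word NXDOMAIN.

Op 1: insert e.com -> 10.0.0.1 (expiry=0+4=4). clock=0
Op 2: insert b.com -> 10.0.0.7 (expiry=0+1=1). clock=0
Op 3: insert a.com -> 10.0.0.3 (expiry=0+4=4). clock=0
Op 4: insert e.com -> 10.0.0.1 (expiry=0+3=3). clock=0
Op 5: tick 3 -> clock=3. purged={b.com,e.com}
Op 6: insert f.com -> 10.0.0.7 (expiry=3+1=4). clock=3
Op 7: insert d.com -> 10.0.0.6 (expiry=3+1=4). clock=3
Op 8: insert d.com -> 10.0.0.3 (expiry=3+3=6). clock=3
Op 9: tick 5 -> clock=8. purged={a.com,d.com,f.com}
Op 10: insert e.com -> 10.0.0.1 (expiry=8+5=13). clock=8
Op 11: tick 4 -> clock=12.
Op 12: insert c.com -> 10.0.0.7 (expiry=12+1=13). clock=12
Op 13: insert f.com -> 10.0.0.2 (expiry=12+3=15). clock=12
Op 14: insert b.com -> 10.0.0.2 (expiry=12+3=15). clock=12
Op 15: insert f.com -> 10.0.0.7 (expiry=12+4=16). clock=12
Op 16: tick 2 -> clock=14. purged={c.com,e.com}
Op 17: insert c.com -> 10.0.0.8 (expiry=14+1=15). clock=14
Op 18: tick 1 -> clock=15. purged={b.com,c.com}
Op 19: tick 5 -> clock=20. purged={f.com}
Op 20: tick 3 -> clock=23.
Op 21: tick 1 -> clock=24.
Op 22: insert c.com -> 10.0.0.7 (expiry=24+4=28). clock=24
Op 23: tick 4 -> clock=28. purged={c.com}
Op 24: insert a.com -> 10.0.0.5 (expiry=28+1=29). clock=28
Op 25: insert c.com -> 10.0.0.7 (expiry=28+4=32). clock=28
Op 26: tick 1 -> clock=29. purged={a.com}
Op 27: insert e.com -> 10.0.0.1 (expiry=29+2=31). clock=29
Op 28: tick 4 -> clock=33. purged={c.com,e.com}
Op 29: insert f.com -> 10.0.0.7 (expiry=33+4=37). clock=33
Op 30: tick 2 -> clock=35.
lookup c.com: not in cache (expired or never inserted)

Answer: NXDOMAIN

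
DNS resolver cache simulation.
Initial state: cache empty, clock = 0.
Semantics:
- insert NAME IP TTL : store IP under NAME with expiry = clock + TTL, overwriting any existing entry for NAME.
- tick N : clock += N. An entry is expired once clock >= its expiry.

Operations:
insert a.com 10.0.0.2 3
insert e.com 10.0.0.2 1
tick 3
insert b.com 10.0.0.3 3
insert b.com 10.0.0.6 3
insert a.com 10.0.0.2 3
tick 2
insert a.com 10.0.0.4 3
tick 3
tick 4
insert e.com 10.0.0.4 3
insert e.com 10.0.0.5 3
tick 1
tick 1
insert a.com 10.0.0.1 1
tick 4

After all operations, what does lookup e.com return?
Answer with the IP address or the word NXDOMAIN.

Answer: NXDOMAIN

Derivation:
Op 1: insert a.com -> 10.0.0.2 (expiry=0+3=3). clock=0
Op 2: insert e.com -> 10.0.0.2 (expiry=0+1=1). clock=0
Op 3: tick 3 -> clock=3. purged={a.com,e.com}
Op 4: insert b.com -> 10.0.0.3 (expiry=3+3=6). clock=3
Op 5: insert b.com -> 10.0.0.6 (expiry=3+3=6). clock=3
Op 6: insert a.com -> 10.0.0.2 (expiry=3+3=6). clock=3
Op 7: tick 2 -> clock=5.
Op 8: insert a.com -> 10.0.0.4 (expiry=5+3=8). clock=5
Op 9: tick 3 -> clock=8. purged={a.com,b.com}
Op 10: tick 4 -> clock=12.
Op 11: insert e.com -> 10.0.0.4 (expiry=12+3=15). clock=12
Op 12: insert e.com -> 10.0.0.5 (expiry=12+3=15). clock=12
Op 13: tick 1 -> clock=13.
Op 14: tick 1 -> clock=14.
Op 15: insert a.com -> 10.0.0.1 (expiry=14+1=15). clock=14
Op 16: tick 4 -> clock=18. purged={a.com,e.com}
lookup e.com: not in cache (expired or never inserted)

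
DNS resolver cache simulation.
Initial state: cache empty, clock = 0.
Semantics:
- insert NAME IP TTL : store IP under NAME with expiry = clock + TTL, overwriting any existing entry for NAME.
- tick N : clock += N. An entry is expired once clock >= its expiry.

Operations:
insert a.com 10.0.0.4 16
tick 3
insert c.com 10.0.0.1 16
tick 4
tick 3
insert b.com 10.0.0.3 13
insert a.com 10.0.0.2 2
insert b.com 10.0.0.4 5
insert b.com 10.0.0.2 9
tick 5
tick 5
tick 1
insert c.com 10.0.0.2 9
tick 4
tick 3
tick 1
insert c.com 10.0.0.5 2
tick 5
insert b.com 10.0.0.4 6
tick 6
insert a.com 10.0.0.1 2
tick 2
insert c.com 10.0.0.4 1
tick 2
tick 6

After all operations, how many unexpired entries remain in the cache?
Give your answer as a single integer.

Answer: 0

Derivation:
Op 1: insert a.com -> 10.0.0.4 (expiry=0+16=16). clock=0
Op 2: tick 3 -> clock=3.
Op 3: insert c.com -> 10.0.0.1 (expiry=3+16=19). clock=3
Op 4: tick 4 -> clock=7.
Op 5: tick 3 -> clock=10.
Op 6: insert b.com -> 10.0.0.3 (expiry=10+13=23). clock=10
Op 7: insert a.com -> 10.0.0.2 (expiry=10+2=12). clock=10
Op 8: insert b.com -> 10.0.0.4 (expiry=10+5=15). clock=10
Op 9: insert b.com -> 10.0.0.2 (expiry=10+9=19). clock=10
Op 10: tick 5 -> clock=15. purged={a.com}
Op 11: tick 5 -> clock=20. purged={b.com,c.com}
Op 12: tick 1 -> clock=21.
Op 13: insert c.com -> 10.0.0.2 (expiry=21+9=30). clock=21
Op 14: tick 4 -> clock=25.
Op 15: tick 3 -> clock=28.
Op 16: tick 1 -> clock=29.
Op 17: insert c.com -> 10.0.0.5 (expiry=29+2=31). clock=29
Op 18: tick 5 -> clock=34. purged={c.com}
Op 19: insert b.com -> 10.0.0.4 (expiry=34+6=40). clock=34
Op 20: tick 6 -> clock=40. purged={b.com}
Op 21: insert a.com -> 10.0.0.1 (expiry=40+2=42). clock=40
Op 22: tick 2 -> clock=42. purged={a.com}
Op 23: insert c.com -> 10.0.0.4 (expiry=42+1=43). clock=42
Op 24: tick 2 -> clock=44. purged={c.com}
Op 25: tick 6 -> clock=50.
Final cache (unexpired): {} -> size=0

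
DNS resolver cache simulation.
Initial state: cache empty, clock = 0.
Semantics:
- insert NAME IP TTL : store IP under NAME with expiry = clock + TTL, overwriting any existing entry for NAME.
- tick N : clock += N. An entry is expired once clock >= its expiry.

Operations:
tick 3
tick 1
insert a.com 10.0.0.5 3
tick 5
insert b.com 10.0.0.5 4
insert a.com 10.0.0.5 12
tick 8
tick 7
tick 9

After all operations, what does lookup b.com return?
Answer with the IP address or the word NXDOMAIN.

Op 1: tick 3 -> clock=3.
Op 2: tick 1 -> clock=4.
Op 3: insert a.com -> 10.0.0.5 (expiry=4+3=7). clock=4
Op 4: tick 5 -> clock=9. purged={a.com}
Op 5: insert b.com -> 10.0.0.5 (expiry=9+4=13). clock=9
Op 6: insert a.com -> 10.0.0.5 (expiry=9+12=21). clock=9
Op 7: tick 8 -> clock=17. purged={b.com}
Op 8: tick 7 -> clock=24. purged={a.com}
Op 9: tick 9 -> clock=33.
lookup b.com: not in cache (expired or never inserted)

Answer: NXDOMAIN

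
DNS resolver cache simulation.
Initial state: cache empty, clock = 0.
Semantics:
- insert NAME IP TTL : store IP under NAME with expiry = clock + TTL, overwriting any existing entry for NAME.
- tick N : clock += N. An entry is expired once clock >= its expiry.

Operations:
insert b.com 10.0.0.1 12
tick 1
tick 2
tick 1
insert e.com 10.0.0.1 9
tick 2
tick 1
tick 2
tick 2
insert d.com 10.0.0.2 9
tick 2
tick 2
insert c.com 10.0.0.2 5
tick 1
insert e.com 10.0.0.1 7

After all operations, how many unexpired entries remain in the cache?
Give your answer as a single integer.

Op 1: insert b.com -> 10.0.0.1 (expiry=0+12=12). clock=0
Op 2: tick 1 -> clock=1.
Op 3: tick 2 -> clock=3.
Op 4: tick 1 -> clock=4.
Op 5: insert e.com -> 10.0.0.1 (expiry=4+9=13). clock=4
Op 6: tick 2 -> clock=6.
Op 7: tick 1 -> clock=7.
Op 8: tick 2 -> clock=9.
Op 9: tick 2 -> clock=11.
Op 10: insert d.com -> 10.0.0.2 (expiry=11+9=20). clock=11
Op 11: tick 2 -> clock=13. purged={b.com,e.com}
Op 12: tick 2 -> clock=15.
Op 13: insert c.com -> 10.0.0.2 (expiry=15+5=20). clock=15
Op 14: tick 1 -> clock=16.
Op 15: insert e.com -> 10.0.0.1 (expiry=16+7=23). clock=16
Final cache (unexpired): {c.com,d.com,e.com} -> size=3

Answer: 3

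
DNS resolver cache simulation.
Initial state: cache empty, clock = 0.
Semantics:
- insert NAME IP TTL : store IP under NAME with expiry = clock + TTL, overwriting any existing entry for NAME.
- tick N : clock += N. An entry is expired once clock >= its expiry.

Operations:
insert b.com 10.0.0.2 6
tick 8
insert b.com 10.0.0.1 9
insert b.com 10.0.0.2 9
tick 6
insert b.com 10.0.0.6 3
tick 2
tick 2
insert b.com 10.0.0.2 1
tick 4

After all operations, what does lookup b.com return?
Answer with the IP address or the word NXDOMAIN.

Answer: NXDOMAIN

Derivation:
Op 1: insert b.com -> 10.0.0.2 (expiry=0+6=6). clock=0
Op 2: tick 8 -> clock=8. purged={b.com}
Op 3: insert b.com -> 10.0.0.1 (expiry=8+9=17). clock=8
Op 4: insert b.com -> 10.0.0.2 (expiry=8+9=17). clock=8
Op 5: tick 6 -> clock=14.
Op 6: insert b.com -> 10.0.0.6 (expiry=14+3=17). clock=14
Op 7: tick 2 -> clock=16.
Op 8: tick 2 -> clock=18. purged={b.com}
Op 9: insert b.com -> 10.0.0.2 (expiry=18+1=19). clock=18
Op 10: tick 4 -> clock=22. purged={b.com}
lookup b.com: not in cache (expired or never inserted)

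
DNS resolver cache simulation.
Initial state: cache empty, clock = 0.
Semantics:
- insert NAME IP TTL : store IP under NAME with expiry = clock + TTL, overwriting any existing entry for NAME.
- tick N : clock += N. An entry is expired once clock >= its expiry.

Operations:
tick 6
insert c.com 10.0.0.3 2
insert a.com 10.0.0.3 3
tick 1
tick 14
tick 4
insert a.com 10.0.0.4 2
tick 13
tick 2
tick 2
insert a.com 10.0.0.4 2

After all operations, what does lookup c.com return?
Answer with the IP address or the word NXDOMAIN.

Answer: NXDOMAIN

Derivation:
Op 1: tick 6 -> clock=6.
Op 2: insert c.com -> 10.0.0.3 (expiry=6+2=8). clock=6
Op 3: insert a.com -> 10.0.0.3 (expiry=6+3=9). clock=6
Op 4: tick 1 -> clock=7.
Op 5: tick 14 -> clock=21. purged={a.com,c.com}
Op 6: tick 4 -> clock=25.
Op 7: insert a.com -> 10.0.0.4 (expiry=25+2=27). clock=25
Op 8: tick 13 -> clock=38. purged={a.com}
Op 9: tick 2 -> clock=40.
Op 10: tick 2 -> clock=42.
Op 11: insert a.com -> 10.0.0.4 (expiry=42+2=44). clock=42
lookup c.com: not in cache (expired or never inserted)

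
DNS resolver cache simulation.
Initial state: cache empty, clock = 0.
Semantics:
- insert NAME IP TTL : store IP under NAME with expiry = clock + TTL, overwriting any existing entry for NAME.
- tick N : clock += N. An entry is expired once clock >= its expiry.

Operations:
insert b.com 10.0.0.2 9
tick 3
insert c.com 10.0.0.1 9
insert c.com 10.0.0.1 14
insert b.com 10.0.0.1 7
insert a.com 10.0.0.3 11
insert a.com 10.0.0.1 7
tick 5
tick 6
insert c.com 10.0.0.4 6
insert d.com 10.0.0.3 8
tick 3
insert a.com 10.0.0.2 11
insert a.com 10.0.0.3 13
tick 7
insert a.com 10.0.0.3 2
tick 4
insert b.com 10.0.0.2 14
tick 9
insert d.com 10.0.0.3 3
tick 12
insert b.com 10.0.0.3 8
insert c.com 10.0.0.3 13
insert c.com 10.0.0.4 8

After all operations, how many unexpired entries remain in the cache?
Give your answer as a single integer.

Answer: 2

Derivation:
Op 1: insert b.com -> 10.0.0.2 (expiry=0+9=9). clock=0
Op 2: tick 3 -> clock=3.
Op 3: insert c.com -> 10.0.0.1 (expiry=3+9=12). clock=3
Op 4: insert c.com -> 10.0.0.1 (expiry=3+14=17). clock=3
Op 5: insert b.com -> 10.0.0.1 (expiry=3+7=10). clock=3
Op 6: insert a.com -> 10.0.0.3 (expiry=3+11=14). clock=3
Op 7: insert a.com -> 10.0.0.1 (expiry=3+7=10). clock=3
Op 8: tick 5 -> clock=8.
Op 9: tick 6 -> clock=14. purged={a.com,b.com}
Op 10: insert c.com -> 10.0.0.4 (expiry=14+6=20). clock=14
Op 11: insert d.com -> 10.0.0.3 (expiry=14+8=22). clock=14
Op 12: tick 3 -> clock=17.
Op 13: insert a.com -> 10.0.0.2 (expiry=17+11=28). clock=17
Op 14: insert a.com -> 10.0.0.3 (expiry=17+13=30). clock=17
Op 15: tick 7 -> clock=24. purged={c.com,d.com}
Op 16: insert a.com -> 10.0.0.3 (expiry=24+2=26). clock=24
Op 17: tick 4 -> clock=28. purged={a.com}
Op 18: insert b.com -> 10.0.0.2 (expiry=28+14=42). clock=28
Op 19: tick 9 -> clock=37.
Op 20: insert d.com -> 10.0.0.3 (expiry=37+3=40). clock=37
Op 21: tick 12 -> clock=49. purged={b.com,d.com}
Op 22: insert b.com -> 10.0.0.3 (expiry=49+8=57). clock=49
Op 23: insert c.com -> 10.0.0.3 (expiry=49+13=62). clock=49
Op 24: insert c.com -> 10.0.0.4 (expiry=49+8=57). clock=49
Final cache (unexpired): {b.com,c.com} -> size=2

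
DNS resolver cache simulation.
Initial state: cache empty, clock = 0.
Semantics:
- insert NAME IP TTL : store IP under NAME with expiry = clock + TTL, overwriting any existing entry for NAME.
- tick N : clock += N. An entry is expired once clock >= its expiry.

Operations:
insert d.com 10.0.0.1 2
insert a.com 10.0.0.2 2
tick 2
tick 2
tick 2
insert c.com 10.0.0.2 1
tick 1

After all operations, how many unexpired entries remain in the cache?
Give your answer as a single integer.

Op 1: insert d.com -> 10.0.0.1 (expiry=0+2=2). clock=0
Op 2: insert a.com -> 10.0.0.2 (expiry=0+2=2). clock=0
Op 3: tick 2 -> clock=2. purged={a.com,d.com}
Op 4: tick 2 -> clock=4.
Op 5: tick 2 -> clock=6.
Op 6: insert c.com -> 10.0.0.2 (expiry=6+1=7). clock=6
Op 7: tick 1 -> clock=7. purged={c.com}
Final cache (unexpired): {} -> size=0

Answer: 0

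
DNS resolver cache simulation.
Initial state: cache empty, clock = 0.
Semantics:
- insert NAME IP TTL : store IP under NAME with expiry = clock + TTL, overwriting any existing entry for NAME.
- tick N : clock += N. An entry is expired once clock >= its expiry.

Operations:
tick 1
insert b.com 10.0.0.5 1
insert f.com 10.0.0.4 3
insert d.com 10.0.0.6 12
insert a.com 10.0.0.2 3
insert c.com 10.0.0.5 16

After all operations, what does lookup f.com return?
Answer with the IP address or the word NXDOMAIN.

Answer: 10.0.0.4

Derivation:
Op 1: tick 1 -> clock=1.
Op 2: insert b.com -> 10.0.0.5 (expiry=1+1=2). clock=1
Op 3: insert f.com -> 10.0.0.4 (expiry=1+3=4). clock=1
Op 4: insert d.com -> 10.0.0.6 (expiry=1+12=13). clock=1
Op 5: insert a.com -> 10.0.0.2 (expiry=1+3=4). clock=1
Op 6: insert c.com -> 10.0.0.5 (expiry=1+16=17). clock=1
lookup f.com: present, ip=10.0.0.4 expiry=4 > clock=1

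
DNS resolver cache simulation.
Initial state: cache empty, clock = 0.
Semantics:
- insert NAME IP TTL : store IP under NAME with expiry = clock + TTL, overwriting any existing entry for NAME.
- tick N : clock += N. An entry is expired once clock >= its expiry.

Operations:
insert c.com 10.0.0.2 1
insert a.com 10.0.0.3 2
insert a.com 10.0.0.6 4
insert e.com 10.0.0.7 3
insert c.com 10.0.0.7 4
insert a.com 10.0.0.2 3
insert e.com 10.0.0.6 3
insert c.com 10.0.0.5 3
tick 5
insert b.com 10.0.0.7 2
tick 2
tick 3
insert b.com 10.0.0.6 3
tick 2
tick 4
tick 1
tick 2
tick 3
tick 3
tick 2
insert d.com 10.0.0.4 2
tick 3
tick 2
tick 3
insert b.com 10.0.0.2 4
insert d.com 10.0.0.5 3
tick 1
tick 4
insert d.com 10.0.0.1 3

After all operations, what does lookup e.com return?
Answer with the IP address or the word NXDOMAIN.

Op 1: insert c.com -> 10.0.0.2 (expiry=0+1=1). clock=0
Op 2: insert a.com -> 10.0.0.3 (expiry=0+2=2). clock=0
Op 3: insert a.com -> 10.0.0.6 (expiry=0+4=4). clock=0
Op 4: insert e.com -> 10.0.0.7 (expiry=0+3=3). clock=0
Op 5: insert c.com -> 10.0.0.7 (expiry=0+4=4). clock=0
Op 6: insert a.com -> 10.0.0.2 (expiry=0+3=3). clock=0
Op 7: insert e.com -> 10.0.0.6 (expiry=0+3=3). clock=0
Op 8: insert c.com -> 10.0.0.5 (expiry=0+3=3). clock=0
Op 9: tick 5 -> clock=5. purged={a.com,c.com,e.com}
Op 10: insert b.com -> 10.0.0.7 (expiry=5+2=7). clock=5
Op 11: tick 2 -> clock=7. purged={b.com}
Op 12: tick 3 -> clock=10.
Op 13: insert b.com -> 10.0.0.6 (expiry=10+3=13). clock=10
Op 14: tick 2 -> clock=12.
Op 15: tick 4 -> clock=16. purged={b.com}
Op 16: tick 1 -> clock=17.
Op 17: tick 2 -> clock=19.
Op 18: tick 3 -> clock=22.
Op 19: tick 3 -> clock=25.
Op 20: tick 2 -> clock=27.
Op 21: insert d.com -> 10.0.0.4 (expiry=27+2=29). clock=27
Op 22: tick 3 -> clock=30. purged={d.com}
Op 23: tick 2 -> clock=32.
Op 24: tick 3 -> clock=35.
Op 25: insert b.com -> 10.0.0.2 (expiry=35+4=39). clock=35
Op 26: insert d.com -> 10.0.0.5 (expiry=35+3=38). clock=35
Op 27: tick 1 -> clock=36.
Op 28: tick 4 -> clock=40. purged={b.com,d.com}
Op 29: insert d.com -> 10.0.0.1 (expiry=40+3=43). clock=40
lookup e.com: not in cache (expired or never inserted)

Answer: NXDOMAIN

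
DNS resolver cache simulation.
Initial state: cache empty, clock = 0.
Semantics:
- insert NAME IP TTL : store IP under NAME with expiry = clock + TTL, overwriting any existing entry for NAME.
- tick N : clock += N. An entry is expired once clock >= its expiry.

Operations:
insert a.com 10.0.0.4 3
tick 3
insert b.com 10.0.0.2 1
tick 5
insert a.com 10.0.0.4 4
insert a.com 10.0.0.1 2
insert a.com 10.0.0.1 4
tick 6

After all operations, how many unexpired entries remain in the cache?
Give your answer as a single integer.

Op 1: insert a.com -> 10.0.0.4 (expiry=0+3=3). clock=0
Op 2: tick 3 -> clock=3. purged={a.com}
Op 3: insert b.com -> 10.0.0.2 (expiry=3+1=4). clock=3
Op 4: tick 5 -> clock=8. purged={b.com}
Op 5: insert a.com -> 10.0.0.4 (expiry=8+4=12). clock=8
Op 6: insert a.com -> 10.0.0.1 (expiry=8+2=10). clock=8
Op 7: insert a.com -> 10.0.0.1 (expiry=8+4=12). clock=8
Op 8: tick 6 -> clock=14. purged={a.com}
Final cache (unexpired): {} -> size=0

Answer: 0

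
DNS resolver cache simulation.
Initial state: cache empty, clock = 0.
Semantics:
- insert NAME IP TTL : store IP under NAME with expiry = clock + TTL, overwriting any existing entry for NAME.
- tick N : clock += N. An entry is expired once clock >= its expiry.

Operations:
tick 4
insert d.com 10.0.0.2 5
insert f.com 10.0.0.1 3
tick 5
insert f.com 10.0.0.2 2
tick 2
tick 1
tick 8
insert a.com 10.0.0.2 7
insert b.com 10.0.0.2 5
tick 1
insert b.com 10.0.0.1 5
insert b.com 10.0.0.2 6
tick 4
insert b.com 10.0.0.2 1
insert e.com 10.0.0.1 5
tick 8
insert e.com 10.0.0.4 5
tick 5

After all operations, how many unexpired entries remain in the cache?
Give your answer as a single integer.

Answer: 0

Derivation:
Op 1: tick 4 -> clock=4.
Op 2: insert d.com -> 10.0.0.2 (expiry=4+5=9). clock=4
Op 3: insert f.com -> 10.0.0.1 (expiry=4+3=7). clock=4
Op 4: tick 5 -> clock=9. purged={d.com,f.com}
Op 5: insert f.com -> 10.0.0.2 (expiry=9+2=11). clock=9
Op 6: tick 2 -> clock=11. purged={f.com}
Op 7: tick 1 -> clock=12.
Op 8: tick 8 -> clock=20.
Op 9: insert a.com -> 10.0.0.2 (expiry=20+7=27). clock=20
Op 10: insert b.com -> 10.0.0.2 (expiry=20+5=25). clock=20
Op 11: tick 1 -> clock=21.
Op 12: insert b.com -> 10.0.0.1 (expiry=21+5=26). clock=21
Op 13: insert b.com -> 10.0.0.2 (expiry=21+6=27). clock=21
Op 14: tick 4 -> clock=25.
Op 15: insert b.com -> 10.0.0.2 (expiry=25+1=26). clock=25
Op 16: insert e.com -> 10.0.0.1 (expiry=25+5=30). clock=25
Op 17: tick 8 -> clock=33. purged={a.com,b.com,e.com}
Op 18: insert e.com -> 10.0.0.4 (expiry=33+5=38). clock=33
Op 19: tick 5 -> clock=38. purged={e.com}
Final cache (unexpired): {} -> size=0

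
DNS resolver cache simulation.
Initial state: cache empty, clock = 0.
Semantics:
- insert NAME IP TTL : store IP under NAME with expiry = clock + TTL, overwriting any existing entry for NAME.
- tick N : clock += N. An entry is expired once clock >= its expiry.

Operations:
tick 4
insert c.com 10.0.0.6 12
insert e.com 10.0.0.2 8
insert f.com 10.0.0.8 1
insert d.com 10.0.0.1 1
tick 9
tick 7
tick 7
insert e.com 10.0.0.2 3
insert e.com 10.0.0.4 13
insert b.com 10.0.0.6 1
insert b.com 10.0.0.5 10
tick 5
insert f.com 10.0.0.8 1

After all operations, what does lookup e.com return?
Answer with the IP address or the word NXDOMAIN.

Answer: 10.0.0.4

Derivation:
Op 1: tick 4 -> clock=4.
Op 2: insert c.com -> 10.0.0.6 (expiry=4+12=16). clock=4
Op 3: insert e.com -> 10.0.0.2 (expiry=4+8=12). clock=4
Op 4: insert f.com -> 10.0.0.8 (expiry=4+1=5). clock=4
Op 5: insert d.com -> 10.0.0.1 (expiry=4+1=5). clock=4
Op 6: tick 9 -> clock=13. purged={d.com,e.com,f.com}
Op 7: tick 7 -> clock=20. purged={c.com}
Op 8: tick 7 -> clock=27.
Op 9: insert e.com -> 10.0.0.2 (expiry=27+3=30). clock=27
Op 10: insert e.com -> 10.0.0.4 (expiry=27+13=40). clock=27
Op 11: insert b.com -> 10.0.0.6 (expiry=27+1=28). clock=27
Op 12: insert b.com -> 10.0.0.5 (expiry=27+10=37). clock=27
Op 13: tick 5 -> clock=32.
Op 14: insert f.com -> 10.0.0.8 (expiry=32+1=33). clock=32
lookup e.com: present, ip=10.0.0.4 expiry=40 > clock=32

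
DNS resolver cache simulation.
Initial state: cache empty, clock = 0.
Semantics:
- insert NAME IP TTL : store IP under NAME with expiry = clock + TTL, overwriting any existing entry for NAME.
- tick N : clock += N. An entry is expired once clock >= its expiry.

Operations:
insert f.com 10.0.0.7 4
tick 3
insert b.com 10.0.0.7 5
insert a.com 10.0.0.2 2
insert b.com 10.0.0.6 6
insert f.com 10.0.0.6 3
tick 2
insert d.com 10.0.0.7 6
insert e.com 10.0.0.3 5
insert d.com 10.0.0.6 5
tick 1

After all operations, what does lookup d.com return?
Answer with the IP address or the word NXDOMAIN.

Op 1: insert f.com -> 10.0.0.7 (expiry=0+4=4). clock=0
Op 2: tick 3 -> clock=3.
Op 3: insert b.com -> 10.0.0.7 (expiry=3+5=8). clock=3
Op 4: insert a.com -> 10.0.0.2 (expiry=3+2=5). clock=3
Op 5: insert b.com -> 10.0.0.6 (expiry=3+6=9). clock=3
Op 6: insert f.com -> 10.0.0.6 (expiry=3+3=6). clock=3
Op 7: tick 2 -> clock=5. purged={a.com}
Op 8: insert d.com -> 10.0.0.7 (expiry=5+6=11). clock=5
Op 9: insert e.com -> 10.0.0.3 (expiry=5+5=10). clock=5
Op 10: insert d.com -> 10.0.0.6 (expiry=5+5=10). clock=5
Op 11: tick 1 -> clock=6. purged={f.com}
lookup d.com: present, ip=10.0.0.6 expiry=10 > clock=6

Answer: 10.0.0.6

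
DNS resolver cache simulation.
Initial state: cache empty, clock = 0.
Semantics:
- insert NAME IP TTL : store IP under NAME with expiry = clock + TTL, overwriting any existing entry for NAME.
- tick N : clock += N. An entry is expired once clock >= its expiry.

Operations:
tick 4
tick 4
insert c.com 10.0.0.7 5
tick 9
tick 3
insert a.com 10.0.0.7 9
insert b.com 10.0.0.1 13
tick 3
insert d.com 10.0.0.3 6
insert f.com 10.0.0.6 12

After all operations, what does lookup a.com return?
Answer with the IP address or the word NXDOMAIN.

Answer: 10.0.0.7

Derivation:
Op 1: tick 4 -> clock=4.
Op 2: tick 4 -> clock=8.
Op 3: insert c.com -> 10.0.0.7 (expiry=8+5=13). clock=8
Op 4: tick 9 -> clock=17. purged={c.com}
Op 5: tick 3 -> clock=20.
Op 6: insert a.com -> 10.0.0.7 (expiry=20+9=29). clock=20
Op 7: insert b.com -> 10.0.0.1 (expiry=20+13=33). clock=20
Op 8: tick 3 -> clock=23.
Op 9: insert d.com -> 10.0.0.3 (expiry=23+6=29). clock=23
Op 10: insert f.com -> 10.0.0.6 (expiry=23+12=35). clock=23
lookup a.com: present, ip=10.0.0.7 expiry=29 > clock=23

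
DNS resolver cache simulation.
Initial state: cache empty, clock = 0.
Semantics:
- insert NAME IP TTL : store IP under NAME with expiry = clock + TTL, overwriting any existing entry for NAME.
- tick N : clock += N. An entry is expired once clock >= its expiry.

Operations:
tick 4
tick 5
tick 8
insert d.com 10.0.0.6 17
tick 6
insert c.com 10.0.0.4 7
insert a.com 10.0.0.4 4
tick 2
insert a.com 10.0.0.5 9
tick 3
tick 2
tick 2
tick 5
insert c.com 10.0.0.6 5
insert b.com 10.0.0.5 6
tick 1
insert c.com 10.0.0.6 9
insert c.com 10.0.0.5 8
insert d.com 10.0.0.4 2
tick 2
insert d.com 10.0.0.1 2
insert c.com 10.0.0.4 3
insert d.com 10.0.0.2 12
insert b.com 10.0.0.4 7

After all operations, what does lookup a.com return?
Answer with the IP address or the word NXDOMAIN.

Answer: NXDOMAIN

Derivation:
Op 1: tick 4 -> clock=4.
Op 2: tick 5 -> clock=9.
Op 3: tick 8 -> clock=17.
Op 4: insert d.com -> 10.0.0.6 (expiry=17+17=34). clock=17
Op 5: tick 6 -> clock=23.
Op 6: insert c.com -> 10.0.0.4 (expiry=23+7=30). clock=23
Op 7: insert a.com -> 10.0.0.4 (expiry=23+4=27). clock=23
Op 8: tick 2 -> clock=25.
Op 9: insert a.com -> 10.0.0.5 (expiry=25+9=34). clock=25
Op 10: tick 3 -> clock=28.
Op 11: tick 2 -> clock=30. purged={c.com}
Op 12: tick 2 -> clock=32.
Op 13: tick 5 -> clock=37. purged={a.com,d.com}
Op 14: insert c.com -> 10.0.0.6 (expiry=37+5=42). clock=37
Op 15: insert b.com -> 10.0.0.5 (expiry=37+6=43). clock=37
Op 16: tick 1 -> clock=38.
Op 17: insert c.com -> 10.0.0.6 (expiry=38+9=47). clock=38
Op 18: insert c.com -> 10.0.0.5 (expiry=38+8=46). clock=38
Op 19: insert d.com -> 10.0.0.4 (expiry=38+2=40). clock=38
Op 20: tick 2 -> clock=40. purged={d.com}
Op 21: insert d.com -> 10.0.0.1 (expiry=40+2=42). clock=40
Op 22: insert c.com -> 10.0.0.4 (expiry=40+3=43). clock=40
Op 23: insert d.com -> 10.0.0.2 (expiry=40+12=52). clock=40
Op 24: insert b.com -> 10.0.0.4 (expiry=40+7=47). clock=40
lookup a.com: not in cache (expired or never inserted)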